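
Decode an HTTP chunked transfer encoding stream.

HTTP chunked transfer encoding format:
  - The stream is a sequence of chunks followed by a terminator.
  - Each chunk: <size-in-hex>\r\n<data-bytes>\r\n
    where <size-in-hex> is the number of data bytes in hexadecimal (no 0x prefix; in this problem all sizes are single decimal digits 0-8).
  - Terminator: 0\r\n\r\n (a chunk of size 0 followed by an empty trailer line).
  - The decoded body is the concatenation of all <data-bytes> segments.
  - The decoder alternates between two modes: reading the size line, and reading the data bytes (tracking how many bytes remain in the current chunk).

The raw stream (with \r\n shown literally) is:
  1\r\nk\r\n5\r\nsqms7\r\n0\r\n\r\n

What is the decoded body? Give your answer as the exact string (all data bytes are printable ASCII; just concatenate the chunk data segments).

Answer: ksqms7

Derivation:
Chunk 1: stream[0..1]='1' size=0x1=1, data at stream[3..4]='k' -> body[0..1], body so far='k'
Chunk 2: stream[6..7]='5' size=0x5=5, data at stream[9..14]='sqms7' -> body[1..6], body so far='ksqms7'
Chunk 3: stream[16..17]='0' size=0 (terminator). Final body='ksqms7' (6 bytes)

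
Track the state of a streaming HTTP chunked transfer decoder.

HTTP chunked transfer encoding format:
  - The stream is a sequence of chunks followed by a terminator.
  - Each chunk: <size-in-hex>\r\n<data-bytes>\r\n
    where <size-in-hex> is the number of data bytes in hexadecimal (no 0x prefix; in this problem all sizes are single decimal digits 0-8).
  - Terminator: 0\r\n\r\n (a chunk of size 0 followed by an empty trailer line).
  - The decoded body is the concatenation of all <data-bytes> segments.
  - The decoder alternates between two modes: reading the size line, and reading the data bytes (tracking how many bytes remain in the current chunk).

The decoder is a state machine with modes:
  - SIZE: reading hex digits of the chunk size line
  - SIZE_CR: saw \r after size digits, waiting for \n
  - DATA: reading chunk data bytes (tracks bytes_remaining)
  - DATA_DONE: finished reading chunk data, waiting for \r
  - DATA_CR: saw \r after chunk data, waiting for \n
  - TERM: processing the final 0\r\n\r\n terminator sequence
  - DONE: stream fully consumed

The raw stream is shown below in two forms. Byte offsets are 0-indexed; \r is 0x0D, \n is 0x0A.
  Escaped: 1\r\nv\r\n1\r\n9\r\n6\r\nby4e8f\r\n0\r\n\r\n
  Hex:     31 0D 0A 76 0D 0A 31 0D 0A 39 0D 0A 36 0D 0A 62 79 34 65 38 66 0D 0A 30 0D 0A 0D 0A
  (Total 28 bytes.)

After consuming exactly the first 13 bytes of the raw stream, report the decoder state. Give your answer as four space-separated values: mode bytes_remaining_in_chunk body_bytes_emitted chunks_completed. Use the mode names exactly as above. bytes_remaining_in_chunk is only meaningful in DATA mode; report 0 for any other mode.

Byte 0 = '1': mode=SIZE remaining=0 emitted=0 chunks_done=0
Byte 1 = 0x0D: mode=SIZE_CR remaining=0 emitted=0 chunks_done=0
Byte 2 = 0x0A: mode=DATA remaining=1 emitted=0 chunks_done=0
Byte 3 = 'v': mode=DATA_DONE remaining=0 emitted=1 chunks_done=0
Byte 4 = 0x0D: mode=DATA_CR remaining=0 emitted=1 chunks_done=0
Byte 5 = 0x0A: mode=SIZE remaining=0 emitted=1 chunks_done=1
Byte 6 = '1': mode=SIZE remaining=0 emitted=1 chunks_done=1
Byte 7 = 0x0D: mode=SIZE_CR remaining=0 emitted=1 chunks_done=1
Byte 8 = 0x0A: mode=DATA remaining=1 emitted=1 chunks_done=1
Byte 9 = '9': mode=DATA_DONE remaining=0 emitted=2 chunks_done=1
Byte 10 = 0x0D: mode=DATA_CR remaining=0 emitted=2 chunks_done=1
Byte 11 = 0x0A: mode=SIZE remaining=0 emitted=2 chunks_done=2
Byte 12 = '6': mode=SIZE remaining=0 emitted=2 chunks_done=2

Answer: SIZE 0 2 2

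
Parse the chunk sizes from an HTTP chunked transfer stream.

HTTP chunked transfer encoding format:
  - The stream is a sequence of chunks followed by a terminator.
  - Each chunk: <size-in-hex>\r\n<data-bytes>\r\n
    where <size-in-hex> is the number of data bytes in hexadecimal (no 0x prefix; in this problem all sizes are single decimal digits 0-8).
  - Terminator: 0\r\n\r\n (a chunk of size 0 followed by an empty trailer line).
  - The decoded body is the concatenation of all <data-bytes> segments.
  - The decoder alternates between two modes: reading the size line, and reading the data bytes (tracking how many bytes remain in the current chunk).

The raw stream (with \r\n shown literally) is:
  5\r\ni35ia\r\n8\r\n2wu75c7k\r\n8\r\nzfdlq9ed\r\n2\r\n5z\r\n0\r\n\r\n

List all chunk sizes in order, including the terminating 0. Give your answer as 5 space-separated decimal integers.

Answer: 5 8 8 2 0

Derivation:
Chunk 1: stream[0..1]='5' size=0x5=5, data at stream[3..8]='i35ia' -> body[0..5], body so far='i35ia'
Chunk 2: stream[10..11]='8' size=0x8=8, data at stream[13..21]='2wu75c7k' -> body[5..13], body so far='i35ia2wu75c7k'
Chunk 3: stream[23..24]='8' size=0x8=8, data at stream[26..34]='zfdlq9ed' -> body[13..21], body so far='i35ia2wu75c7kzfdlq9ed'
Chunk 4: stream[36..37]='2' size=0x2=2, data at stream[39..41]='5z' -> body[21..23], body so far='i35ia2wu75c7kzfdlq9ed5z'
Chunk 5: stream[43..44]='0' size=0 (terminator). Final body='i35ia2wu75c7kzfdlq9ed5z' (23 bytes)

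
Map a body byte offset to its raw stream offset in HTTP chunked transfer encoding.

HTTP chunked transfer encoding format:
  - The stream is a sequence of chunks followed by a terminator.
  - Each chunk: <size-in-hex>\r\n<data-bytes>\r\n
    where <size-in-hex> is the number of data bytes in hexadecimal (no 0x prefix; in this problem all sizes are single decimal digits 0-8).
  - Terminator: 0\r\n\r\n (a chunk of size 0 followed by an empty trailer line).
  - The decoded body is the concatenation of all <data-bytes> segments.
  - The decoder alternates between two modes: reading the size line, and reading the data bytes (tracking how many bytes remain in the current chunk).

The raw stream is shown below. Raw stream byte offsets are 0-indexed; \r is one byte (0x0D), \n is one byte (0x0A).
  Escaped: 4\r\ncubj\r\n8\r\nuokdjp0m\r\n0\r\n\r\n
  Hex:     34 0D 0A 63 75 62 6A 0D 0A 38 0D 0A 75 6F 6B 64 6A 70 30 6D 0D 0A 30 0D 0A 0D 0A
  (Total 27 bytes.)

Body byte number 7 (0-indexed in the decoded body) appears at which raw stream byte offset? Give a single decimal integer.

Chunk 1: stream[0..1]='4' size=0x4=4, data at stream[3..7]='cubj' -> body[0..4], body so far='cubj'
Chunk 2: stream[9..10]='8' size=0x8=8, data at stream[12..20]='uokdjp0m' -> body[4..12], body so far='cubjuokdjp0m'
Chunk 3: stream[22..23]='0' size=0 (terminator). Final body='cubjuokdjp0m' (12 bytes)
Body byte 7 at stream offset 15

Answer: 15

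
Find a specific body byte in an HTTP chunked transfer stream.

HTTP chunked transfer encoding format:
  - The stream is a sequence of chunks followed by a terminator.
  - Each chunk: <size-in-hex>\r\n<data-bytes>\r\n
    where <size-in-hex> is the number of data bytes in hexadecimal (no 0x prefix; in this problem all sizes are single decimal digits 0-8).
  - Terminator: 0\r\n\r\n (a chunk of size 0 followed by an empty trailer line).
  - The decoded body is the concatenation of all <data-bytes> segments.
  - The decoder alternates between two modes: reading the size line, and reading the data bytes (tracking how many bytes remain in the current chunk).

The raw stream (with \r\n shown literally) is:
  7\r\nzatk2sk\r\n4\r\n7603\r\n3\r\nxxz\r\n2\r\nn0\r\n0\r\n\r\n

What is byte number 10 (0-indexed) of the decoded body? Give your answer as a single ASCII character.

Chunk 1: stream[0..1]='7' size=0x7=7, data at stream[3..10]='zatk2sk' -> body[0..7], body so far='zatk2sk'
Chunk 2: stream[12..13]='4' size=0x4=4, data at stream[15..19]='7603' -> body[7..11], body so far='zatk2sk7603'
Chunk 3: stream[21..22]='3' size=0x3=3, data at stream[24..27]='xxz' -> body[11..14], body so far='zatk2sk7603xxz'
Chunk 4: stream[29..30]='2' size=0x2=2, data at stream[32..34]='n0' -> body[14..16], body so far='zatk2sk7603xxzn0'
Chunk 5: stream[36..37]='0' size=0 (terminator). Final body='zatk2sk7603xxzn0' (16 bytes)
Body byte 10 = '3'

Answer: 3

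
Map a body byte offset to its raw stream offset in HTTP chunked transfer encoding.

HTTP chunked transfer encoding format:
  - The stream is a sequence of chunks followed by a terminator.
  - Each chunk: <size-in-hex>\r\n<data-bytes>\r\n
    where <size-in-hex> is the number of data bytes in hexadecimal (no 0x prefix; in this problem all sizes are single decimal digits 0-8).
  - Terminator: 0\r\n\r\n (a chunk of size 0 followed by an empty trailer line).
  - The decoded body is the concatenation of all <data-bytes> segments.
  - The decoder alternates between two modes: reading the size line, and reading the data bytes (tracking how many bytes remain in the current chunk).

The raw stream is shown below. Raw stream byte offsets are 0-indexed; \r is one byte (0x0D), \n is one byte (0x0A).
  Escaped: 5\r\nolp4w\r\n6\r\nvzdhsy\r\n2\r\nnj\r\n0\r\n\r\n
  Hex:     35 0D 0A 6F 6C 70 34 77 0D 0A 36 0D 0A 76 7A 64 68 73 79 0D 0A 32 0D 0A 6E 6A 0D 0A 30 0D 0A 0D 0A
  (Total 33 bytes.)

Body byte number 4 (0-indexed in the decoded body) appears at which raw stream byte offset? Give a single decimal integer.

Answer: 7

Derivation:
Chunk 1: stream[0..1]='5' size=0x5=5, data at stream[3..8]='olp4w' -> body[0..5], body so far='olp4w'
Chunk 2: stream[10..11]='6' size=0x6=6, data at stream[13..19]='vzdhsy' -> body[5..11], body so far='olp4wvzdhsy'
Chunk 3: stream[21..22]='2' size=0x2=2, data at stream[24..26]='nj' -> body[11..13], body so far='olp4wvzdhsynj'
Chunk 4: stream[28..29]='0' size=0 (terminator). Final body='olp4wvzdhsynj' (13 bytes)
Body byte 4 at stream offset 7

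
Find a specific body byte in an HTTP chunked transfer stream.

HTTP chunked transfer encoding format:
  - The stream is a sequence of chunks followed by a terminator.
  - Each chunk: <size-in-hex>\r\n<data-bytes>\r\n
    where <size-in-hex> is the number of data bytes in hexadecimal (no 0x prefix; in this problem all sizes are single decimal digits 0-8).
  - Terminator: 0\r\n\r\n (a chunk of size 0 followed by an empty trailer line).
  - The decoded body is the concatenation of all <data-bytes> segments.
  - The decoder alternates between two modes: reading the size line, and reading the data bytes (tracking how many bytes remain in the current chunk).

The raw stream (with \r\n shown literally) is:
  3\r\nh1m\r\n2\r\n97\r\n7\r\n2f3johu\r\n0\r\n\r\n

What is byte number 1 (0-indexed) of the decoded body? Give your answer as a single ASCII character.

Answer: 1

Derivation:
Chunk 1: stream[0..1]='3' size=0x3=3, data at stream[3..6]='h1m' -> body[0..3], body so far='h1m'
Chunk 2: stream[8..9]='2' size=0x2=2, data at stream[11..13]='97' -> body[3..5], body so far='h1m97'
Chunk 3: stream[15..16]='7' size=0x7=7, data at stream[18..25]='2f3johu' -> body[5..12], body so far='h1m972f3johu'
Chunk 4: stream[27..28]='0' size=0 (terminator). Final body='h1m972f3johu' (12 bytes)
Body byte 1 = '1'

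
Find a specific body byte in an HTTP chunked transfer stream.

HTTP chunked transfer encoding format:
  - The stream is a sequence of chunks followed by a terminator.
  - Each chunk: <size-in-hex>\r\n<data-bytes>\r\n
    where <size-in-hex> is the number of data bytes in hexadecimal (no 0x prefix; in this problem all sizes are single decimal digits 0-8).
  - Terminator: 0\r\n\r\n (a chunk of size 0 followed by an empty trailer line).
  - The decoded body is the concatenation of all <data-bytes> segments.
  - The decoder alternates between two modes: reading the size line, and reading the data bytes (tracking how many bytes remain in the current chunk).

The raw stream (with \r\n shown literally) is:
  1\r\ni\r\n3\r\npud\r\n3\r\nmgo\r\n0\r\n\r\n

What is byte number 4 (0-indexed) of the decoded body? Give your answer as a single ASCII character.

Chunk 1: stream[0..1]='1' size=0x1=1, data at stream[3..4]='i' -> body[0..1], body so far='i'
Chunk 2: stream[6..7]='3' size=0x3=3, data at stream[9..12]='pud' -> body[1..4], body so far='ipud'
Chunk 3: stream[14..15]='3' size=0x3=3, data at stream[17..20]='mgo' -> body[4..7], body so far='ipudmgo'
Chunk 4: stream[22..23]='0' size=0 (terminator). Final body='ipudmgo' (7 bytes)
Body byte 4 = 'm'

Answer: m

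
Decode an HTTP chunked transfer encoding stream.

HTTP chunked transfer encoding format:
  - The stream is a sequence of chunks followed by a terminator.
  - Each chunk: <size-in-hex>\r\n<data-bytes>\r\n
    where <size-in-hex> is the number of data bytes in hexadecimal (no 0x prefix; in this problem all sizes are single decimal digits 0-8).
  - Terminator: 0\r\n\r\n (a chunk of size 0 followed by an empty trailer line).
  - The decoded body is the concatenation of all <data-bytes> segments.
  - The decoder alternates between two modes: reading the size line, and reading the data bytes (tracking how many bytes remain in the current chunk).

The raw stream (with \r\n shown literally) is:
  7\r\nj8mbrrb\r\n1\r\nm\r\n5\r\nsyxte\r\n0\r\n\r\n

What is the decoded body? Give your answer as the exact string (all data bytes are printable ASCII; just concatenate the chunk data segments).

Answer: j8mbrrbmsyxte

Derivation:
Chunk 1: stream[0..1]='7' size=0x7=7, data at stream[3..10]='j8mbrrb' -> body[0..7], body so far='j8mbrrb'
Chunk 2: stream[12..13]='1' size=0x1=1, data at stream[15..16]='m' -> body[7..8], body so far='j8mbrrbm'
Chunk 3: stream[18..19]='5' size=0x5=5, data at stream[21..26]='syxte' -> body[8..13], body so far='j8mbrrbmsyxte'
Chunk 4: stream[28..29]='0' size=0 (terminator). Final body='j8mbrrbmsyxte' (13 bytes)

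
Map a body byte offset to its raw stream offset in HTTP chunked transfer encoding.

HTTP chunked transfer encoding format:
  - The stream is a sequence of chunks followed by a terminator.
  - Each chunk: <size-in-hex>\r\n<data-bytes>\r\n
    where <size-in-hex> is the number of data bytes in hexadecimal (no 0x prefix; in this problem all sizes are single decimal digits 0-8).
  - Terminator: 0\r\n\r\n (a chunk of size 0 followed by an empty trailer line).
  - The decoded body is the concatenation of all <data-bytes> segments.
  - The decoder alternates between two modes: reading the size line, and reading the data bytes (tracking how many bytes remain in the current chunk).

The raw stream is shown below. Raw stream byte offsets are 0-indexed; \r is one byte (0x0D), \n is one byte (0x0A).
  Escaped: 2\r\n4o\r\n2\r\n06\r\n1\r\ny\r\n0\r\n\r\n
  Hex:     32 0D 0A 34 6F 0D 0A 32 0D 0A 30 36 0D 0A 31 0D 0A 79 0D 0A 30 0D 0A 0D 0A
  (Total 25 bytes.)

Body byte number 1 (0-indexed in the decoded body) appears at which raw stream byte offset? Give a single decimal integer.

Answer: 4

Derivation:
Chunk 1: stream[0..1]='2' size=0x2=2, data at stream[3..5]='4o' -> body[0..2], body so far='4o'
Chunk 2: stream[7..8]='2' size=0x2=2, data at stream[10..12]='06' -> body[2..4], body so far='4o06'
Chunk 3: stream[14..15]='1' size=0x1=1, data at stream[17..18]='y' -> body[4..5], body so far='4o06y'
Chunk 4: stream[20..21]='0' size=0 (terminator). Final body='4o06y' (5 bytes)
Body byte 1 at stream offset 4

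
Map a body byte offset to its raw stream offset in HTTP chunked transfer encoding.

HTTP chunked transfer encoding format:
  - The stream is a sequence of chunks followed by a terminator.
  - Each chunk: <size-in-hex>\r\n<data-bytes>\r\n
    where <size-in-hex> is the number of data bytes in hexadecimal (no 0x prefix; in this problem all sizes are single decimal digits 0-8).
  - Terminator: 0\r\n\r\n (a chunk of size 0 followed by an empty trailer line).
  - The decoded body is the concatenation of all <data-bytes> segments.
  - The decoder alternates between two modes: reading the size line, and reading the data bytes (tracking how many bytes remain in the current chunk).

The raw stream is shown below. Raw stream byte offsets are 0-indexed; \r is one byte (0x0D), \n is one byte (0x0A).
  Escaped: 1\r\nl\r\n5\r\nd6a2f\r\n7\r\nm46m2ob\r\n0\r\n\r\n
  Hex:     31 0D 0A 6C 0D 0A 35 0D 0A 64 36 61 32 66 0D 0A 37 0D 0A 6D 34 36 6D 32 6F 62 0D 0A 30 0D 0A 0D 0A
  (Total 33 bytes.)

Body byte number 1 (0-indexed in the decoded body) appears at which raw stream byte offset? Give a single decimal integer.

Chunk 1: stream[0..1]='1' size=0x1=1, data at stream[3..4]='l' -> body[0..1], body so far='l'
Chunk 2: stream[6..7]='5' size=0x5=5, data at stream[9..14]='d6a2f' -> body[1..6], body so far='ld6a2f'
Chunk 3: stream[16..17]='7' size=0x7=7, data at stream[19..26]='m46m2ob' -> body[6..13], body so far='ld6a2fm46m2ob'
Chunk 4: stream[28..29]='0' size=0 (terminator). Final body='ld6a2fm46m2ob' (13 bytes)
Body byte 1 at stream offset 9

Answer: 9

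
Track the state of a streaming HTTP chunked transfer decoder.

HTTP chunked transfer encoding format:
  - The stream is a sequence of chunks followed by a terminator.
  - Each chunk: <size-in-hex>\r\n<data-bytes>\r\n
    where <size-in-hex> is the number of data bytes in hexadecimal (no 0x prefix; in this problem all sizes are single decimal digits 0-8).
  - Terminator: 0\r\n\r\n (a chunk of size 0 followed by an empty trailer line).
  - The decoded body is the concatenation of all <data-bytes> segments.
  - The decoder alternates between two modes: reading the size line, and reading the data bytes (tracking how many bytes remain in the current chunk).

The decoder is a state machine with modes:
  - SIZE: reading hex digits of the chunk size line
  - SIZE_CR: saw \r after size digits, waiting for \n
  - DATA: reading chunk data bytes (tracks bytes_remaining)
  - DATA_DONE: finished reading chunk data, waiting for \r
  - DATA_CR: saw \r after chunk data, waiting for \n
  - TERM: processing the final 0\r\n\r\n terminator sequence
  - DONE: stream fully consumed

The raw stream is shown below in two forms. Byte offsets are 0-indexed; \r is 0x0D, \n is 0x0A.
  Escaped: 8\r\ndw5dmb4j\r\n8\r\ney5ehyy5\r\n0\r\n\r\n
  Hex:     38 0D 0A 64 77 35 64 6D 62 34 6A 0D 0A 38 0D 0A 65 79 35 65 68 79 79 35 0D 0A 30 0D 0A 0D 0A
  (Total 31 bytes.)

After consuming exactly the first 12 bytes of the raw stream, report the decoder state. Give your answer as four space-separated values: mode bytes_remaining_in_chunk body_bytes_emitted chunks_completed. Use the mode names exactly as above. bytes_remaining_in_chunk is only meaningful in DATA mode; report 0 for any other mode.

Byte 0 = '8': mode=SIZE remaining=0 emitted=0 chunks_done=0
Byte 1 = 0x0D: mode=SIZE_CR remaining=0 emitted=0 chunks_done=0
Byte 2 = 0x0A: mode=DATA remaining=8 emitted=0 chunks_done=0
Byte 3 = 'd': mode=DATA remaining=7 emitted=1 chunks_done=0
Byte 4 = 'w': mode=DATA remaining=6 emitted=2 chunks_done=0
Byte 5 = '5': mode=DATA remaining=5 emitted=3 chunks_done=0
Byte 6 = 'd': mode=DATA remaining=4 emitted=4 chunks_done=0
Byte 7 = 'm': mode=DATA remaining=3 emitted=5 chunks_done=0
Byte 8 = 'b': mode=DATA remaining=2 emitted=6 chunks_done=0
Byte 9 = '4': mode=DATA remaining=1 emitted=7 chunks_done=0
Byte 10 = 'j': mode=DATA_DONE remaining=0 emitted=8 chunks_done=0
Byte 11 = 0x0D: mode=DATA_CR remaining=0 emitted=8 chunks_done=0

Answer: DATA_CR 0 8 0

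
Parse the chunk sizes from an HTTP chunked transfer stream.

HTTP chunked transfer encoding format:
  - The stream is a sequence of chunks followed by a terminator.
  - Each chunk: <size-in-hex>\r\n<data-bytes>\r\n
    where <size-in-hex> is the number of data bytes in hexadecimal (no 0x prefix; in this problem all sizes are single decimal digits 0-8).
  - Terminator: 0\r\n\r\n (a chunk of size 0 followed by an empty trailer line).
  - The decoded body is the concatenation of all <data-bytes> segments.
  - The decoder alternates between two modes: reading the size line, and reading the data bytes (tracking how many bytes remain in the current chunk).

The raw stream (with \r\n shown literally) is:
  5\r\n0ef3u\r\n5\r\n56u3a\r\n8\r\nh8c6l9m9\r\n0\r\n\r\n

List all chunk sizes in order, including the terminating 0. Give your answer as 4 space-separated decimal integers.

Chunk 1: stream[0..1]='5' size=0x5=5, data at stream[3..8]='0ef3u' -> body[0..5], body so far='0ef3u'
Chunk 2: stream[10..11]='5' size=0x5=5, data at stream[13..18]='56u3a' -> body[5..10], body so far='0ef3u56u3a'
Chunk 3: stream[20..21]='8' size=0x8=8, data at stream[23..31]='h8c6l9m9' -> body[10..18], body so far='0ef3u56u3ah8c6l9m9'
Chunk 4: stream[33..34]='0' size=0 (terminator). Final body='0ef3u56u3ah8c6l9m9' (18 bytes)

Answer: 5 5 8 0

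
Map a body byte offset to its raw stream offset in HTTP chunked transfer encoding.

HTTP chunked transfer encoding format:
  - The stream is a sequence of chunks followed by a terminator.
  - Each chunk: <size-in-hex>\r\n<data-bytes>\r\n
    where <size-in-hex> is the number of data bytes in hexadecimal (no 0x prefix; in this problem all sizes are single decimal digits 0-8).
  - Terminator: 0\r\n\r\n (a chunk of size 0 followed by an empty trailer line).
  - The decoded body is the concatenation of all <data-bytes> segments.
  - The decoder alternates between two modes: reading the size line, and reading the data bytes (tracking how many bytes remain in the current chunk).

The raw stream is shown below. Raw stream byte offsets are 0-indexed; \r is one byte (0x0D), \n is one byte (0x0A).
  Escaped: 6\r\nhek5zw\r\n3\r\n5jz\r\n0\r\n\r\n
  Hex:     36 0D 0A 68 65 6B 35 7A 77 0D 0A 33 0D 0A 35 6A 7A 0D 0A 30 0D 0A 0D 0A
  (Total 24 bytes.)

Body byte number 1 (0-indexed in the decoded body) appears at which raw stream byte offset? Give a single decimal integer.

Chunk 1: stream[0..1]='6' size=0x6=6, data at stream[3..9]='hek5zw' -> body[0..6], body so far='hek5zw'
Chunk 2: stream[11..12]='3' size=0x3=3, data at stream[14..17]='5jz' -> body[6..9], body so far='hek5zw5jz'
Chunk 3: stream[19..20]='0' size=0 (terminator). Final body='hek5zw5jz' (9 bytes)
Body byte 1 at stream offset 4

Answer: 4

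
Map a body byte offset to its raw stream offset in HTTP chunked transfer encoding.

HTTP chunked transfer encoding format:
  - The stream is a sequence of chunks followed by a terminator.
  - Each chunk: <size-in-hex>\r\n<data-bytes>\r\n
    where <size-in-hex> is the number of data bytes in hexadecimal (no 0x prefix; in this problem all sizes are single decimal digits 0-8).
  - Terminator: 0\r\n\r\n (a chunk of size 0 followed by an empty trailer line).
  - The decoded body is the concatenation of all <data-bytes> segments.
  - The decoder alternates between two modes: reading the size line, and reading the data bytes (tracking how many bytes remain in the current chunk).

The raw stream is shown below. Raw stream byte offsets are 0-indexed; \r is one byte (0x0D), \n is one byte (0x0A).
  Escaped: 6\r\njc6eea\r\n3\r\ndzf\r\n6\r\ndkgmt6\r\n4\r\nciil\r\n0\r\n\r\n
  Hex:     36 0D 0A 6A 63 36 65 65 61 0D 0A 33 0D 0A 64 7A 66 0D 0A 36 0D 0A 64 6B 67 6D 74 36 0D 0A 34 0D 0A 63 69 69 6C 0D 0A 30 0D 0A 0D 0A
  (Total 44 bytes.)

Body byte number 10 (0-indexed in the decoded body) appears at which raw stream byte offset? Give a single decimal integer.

Chunk 1: stream[0..1]='6' size=0x6=6, data at stream[3..9]='jc6eea' -> body[0..6], body so far='jc6eea'
Chunk 2: stream[11..12]='3' size=0x3=3, data at stream[14..17]='dzf' -> body[6..9], body so far='jc6eeadzf'
Chunk 3: stream[19..20]='6' size=0x6=6, data at stream[22..28]='dkgmt6' -> body[9..15], body so far='jc6eeadzfdkgmt6'
Chunk 4: stream[30..31]='4' size=0x4=4, data at stream[33..37]='ciil' -> body[15..19], body so far='jc6eeadzfdkgmt6ciil'
Chunk 5: stream[39..40]='0' size=0 (terminator). Final body='jc6eeadzfdkgmt6ciil' (19 bytes)
Body byte 10 at stream offset 23

Answer: 23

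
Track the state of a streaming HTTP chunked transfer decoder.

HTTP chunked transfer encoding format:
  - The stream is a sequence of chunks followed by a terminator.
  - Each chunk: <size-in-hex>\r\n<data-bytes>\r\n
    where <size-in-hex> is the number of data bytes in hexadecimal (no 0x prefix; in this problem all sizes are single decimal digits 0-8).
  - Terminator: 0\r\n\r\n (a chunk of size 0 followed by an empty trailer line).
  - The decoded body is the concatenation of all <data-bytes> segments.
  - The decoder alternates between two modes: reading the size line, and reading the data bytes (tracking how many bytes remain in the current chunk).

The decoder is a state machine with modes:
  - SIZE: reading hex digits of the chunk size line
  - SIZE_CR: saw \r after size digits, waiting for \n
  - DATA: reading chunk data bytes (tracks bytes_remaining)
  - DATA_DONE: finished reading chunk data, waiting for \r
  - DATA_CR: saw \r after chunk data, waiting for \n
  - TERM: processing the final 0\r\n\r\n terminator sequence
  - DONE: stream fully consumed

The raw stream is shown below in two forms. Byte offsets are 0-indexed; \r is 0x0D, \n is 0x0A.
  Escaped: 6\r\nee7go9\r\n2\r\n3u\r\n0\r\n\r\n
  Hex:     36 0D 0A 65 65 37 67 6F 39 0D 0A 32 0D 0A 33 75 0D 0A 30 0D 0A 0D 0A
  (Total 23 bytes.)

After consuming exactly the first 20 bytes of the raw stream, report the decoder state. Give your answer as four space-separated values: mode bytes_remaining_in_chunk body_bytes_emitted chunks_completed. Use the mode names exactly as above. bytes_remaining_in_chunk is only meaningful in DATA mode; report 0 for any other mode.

Answer: SIZE_CR 0 8 2

Derivation:
Byte 0 = '6': mode=SIZE remaining=0 emitted=0 chunks_done=0
Byte 1 = 0x0D: mode=SIZE_CR remaining=0 emitted=0 chunks_done=0
Byte 2 = 0x0A: mode=DATA remaining=6 emitted=0 chunks_done=0
Byte 3 = 'e': mode=DATA remaining=5 emitted=1 chunks_done=0
Byte 4 = 'e': mode=DATA remaining=4 emitted=2 chunks_done=0
Byte 5 = '7': mode=DATA remaining=3 emitted=3 chunks_done=0
Byte 6 = 'g': mode=DATA remaining=2 emitted=4 chunks_done=0
Byte 7 = 'o': mode=DATA remaining=1 emitted=5 chunks_done=0
Byte 8 = '9': mode=DATA_DONE remaining=0 emitted=6 chunks_done=0
Byte 9 = 0x0D: mode=DATA_CR remaining=0 emitted=6 chunks_done=0
Byte 10 = 0x0A: mode=SIZE remaining=0 emitted=6 chunks_done=1
Byte 11 = '2': mode=SIZE remaining=0 emitted=6 chunks_done=1
Byte 12 = 0x0D: mode=SIZE_CR remaining=0 emitted=6 chunks_done=1
Byte 13 = 0x0A: mode=DATA remaining=2 emitted=6 chunks_done=1
Byte 14 = '3': mode=DATA remaining=1 emitted=7 chunks_done=1
Byte 15 = 'u': mode=DATA_DONE remaining=0 emitted=8 chunks_done=1
Byte 16 = 0x0D: mode=DATA_CR remaining=0 emitted=8 chunks_done=1
Byte 17 = 0x0A: mode=SIZE remaining=0 emitted=8 chunks_done=2
Byte 18 = '0': mode=SIZE remaining=0 emitted=8 chunks_done=2
Byte 19 = 0x0D: mode=SIZE_CR remaining=0 emitted=8 chunks_done=2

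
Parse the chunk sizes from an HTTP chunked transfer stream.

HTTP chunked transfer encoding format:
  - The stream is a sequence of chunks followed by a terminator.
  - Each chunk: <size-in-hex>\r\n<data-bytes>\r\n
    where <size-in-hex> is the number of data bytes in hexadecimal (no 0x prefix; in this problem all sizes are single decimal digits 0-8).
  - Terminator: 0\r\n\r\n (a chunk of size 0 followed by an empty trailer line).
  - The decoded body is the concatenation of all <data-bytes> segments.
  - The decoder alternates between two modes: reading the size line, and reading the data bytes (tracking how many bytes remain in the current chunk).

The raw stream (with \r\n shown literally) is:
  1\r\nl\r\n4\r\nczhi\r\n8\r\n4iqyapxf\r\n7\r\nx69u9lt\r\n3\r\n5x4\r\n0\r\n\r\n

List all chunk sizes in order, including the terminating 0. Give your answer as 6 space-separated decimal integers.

Answer: 1 4 8 7 3 0

Derivation:
Chunk 1: stream[0..1]='1' size=0x1=1, data at stream[3..4]='l' -> body[0..1], body so far='l'
Chunk 2: stream[6..7]='4' size=0x4=4, data at stream[9..13]='czhi' -> body[1..5], body so far='lczhi'
Chunk 3: stream[15..16]='8' size=0x8=8, data at stream[18..26]='4iqyapxf' -> body[5..13], body so far='lczhi4iqyapxf'
Chunk 4: stream[28..29]='7' size=0x7=7, data at stream[31..38]='x69u9lt' -> body[13..20], body so far='lczhi4iqyapxfx69u9lt'
Chunk 5: stream[40..41]='3' size=0x3=3, data at stream[43..46]='5x4' -> body[20..23], body so far='lczhi4iqyapxfx69u9lt5x4'
Chunk 6: stream[48..49]='0' size=0 (terminator). Final body='lczhi4iqyapxfx69u9lt5x4' (23 bytes)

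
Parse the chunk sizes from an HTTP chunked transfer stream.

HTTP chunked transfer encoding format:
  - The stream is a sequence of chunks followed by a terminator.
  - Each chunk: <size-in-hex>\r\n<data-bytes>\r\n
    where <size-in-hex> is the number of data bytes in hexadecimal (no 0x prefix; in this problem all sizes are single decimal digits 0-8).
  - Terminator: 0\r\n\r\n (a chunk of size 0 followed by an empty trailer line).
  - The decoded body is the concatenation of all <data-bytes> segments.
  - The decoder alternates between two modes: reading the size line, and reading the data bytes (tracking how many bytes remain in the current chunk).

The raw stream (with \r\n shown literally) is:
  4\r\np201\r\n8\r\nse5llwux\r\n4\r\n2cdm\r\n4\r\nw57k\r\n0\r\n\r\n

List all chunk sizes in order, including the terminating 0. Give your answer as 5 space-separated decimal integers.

Answer: 4 8 4 4 0

Derivation:
Chunk 1: stream[0..1]='4' size=0x4=4, data at stream[3..7]='p201' -> body[0..4], body so far='p201'
Chunk 2: stream[9..10]='8' size=0x8=8, data at stream[12..20]='se5llwux' -> body[4..12], body so far='p201se5llwux'
Chunk 3: stream[22..23]='4' size=0x4=4, data at stream[25..29]='2cdm' -> body[12..16], body so far='p201se5llwux2cdm'
Chunk 4: stream[31..32]='4' size=0x4=4, data at stream[34..38]='w57k' -> body[16..20], body so far='p201se5llwux2cdmw57k'
Chunk 5: stream[40..41]='0' size=0 (terminator). Final body='p201se5llwux2cdmw57k' (20 bytes)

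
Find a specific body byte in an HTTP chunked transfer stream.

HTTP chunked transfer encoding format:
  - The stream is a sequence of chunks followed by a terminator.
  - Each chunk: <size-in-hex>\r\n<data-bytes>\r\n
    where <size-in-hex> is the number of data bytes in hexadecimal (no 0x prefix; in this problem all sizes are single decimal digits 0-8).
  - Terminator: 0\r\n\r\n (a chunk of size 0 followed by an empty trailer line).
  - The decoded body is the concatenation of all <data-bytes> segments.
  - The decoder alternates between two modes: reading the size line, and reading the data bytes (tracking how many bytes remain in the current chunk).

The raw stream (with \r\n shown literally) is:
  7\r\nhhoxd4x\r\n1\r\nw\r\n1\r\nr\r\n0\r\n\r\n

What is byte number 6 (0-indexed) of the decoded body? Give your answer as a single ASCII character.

Chunk 1: stream[0..1]='7' size=0x7=7, data at stream[3..10]='hhoxd4x' -> body[0..7], body so far='hhoxd4x'
Chunk 2: stream[12..13]='1' size=0x1=1, data at stream[15..16]='w' -> body[7..8], body so far='hhoxd4xw'
Chunk 3: stream[18..19]='1' size=0x1=1, data at stream[21..22]='r' -> body[8..9], body so far='hhoxd4xwr'
Chunk 4: stream[24..25]='0' size=0 (terminator). Final body='hhoxd4xwr' (9 bytes)
Body byte 6 = 'x'

Answer: x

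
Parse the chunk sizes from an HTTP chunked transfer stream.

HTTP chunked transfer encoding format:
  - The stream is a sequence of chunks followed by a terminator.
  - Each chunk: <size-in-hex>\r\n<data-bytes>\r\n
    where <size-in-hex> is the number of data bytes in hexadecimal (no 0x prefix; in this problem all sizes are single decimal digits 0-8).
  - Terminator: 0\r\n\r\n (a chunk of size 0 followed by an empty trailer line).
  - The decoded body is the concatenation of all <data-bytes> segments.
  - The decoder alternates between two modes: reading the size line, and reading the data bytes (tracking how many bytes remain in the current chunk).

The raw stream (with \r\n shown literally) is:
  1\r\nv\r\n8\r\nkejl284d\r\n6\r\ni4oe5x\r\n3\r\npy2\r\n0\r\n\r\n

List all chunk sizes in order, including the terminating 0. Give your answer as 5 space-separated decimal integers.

Chunk 1: stream[0..1]='1' size=0x1=1, data at stream[3..4]='v' -> body[0..1], body so far='v'
Chunk 2: stream[6..7]='8' size=0x8=8, data at stream[9..17]='kejl284d' -> body[1..9], body so far='vkejl284d'
Chunk 3: stream[19..20]='6' size=0x6=6, data at stream[22..28]='i4oe5x' -> body[9..15], body so far='vkejl284di4oe5x'
Chunk 4: stream[30..31]='3' size=0x3=3, data at stream[33..36]='py2' -> body[15..18], body so far='vkejl284di4oe5xpy2'
Chunk 5: stream[38..39]='0' size=0 (terminator). Final body='vkejl284di4oe5xpy2' (18 bytes)

Answer: 1 8 6 3 0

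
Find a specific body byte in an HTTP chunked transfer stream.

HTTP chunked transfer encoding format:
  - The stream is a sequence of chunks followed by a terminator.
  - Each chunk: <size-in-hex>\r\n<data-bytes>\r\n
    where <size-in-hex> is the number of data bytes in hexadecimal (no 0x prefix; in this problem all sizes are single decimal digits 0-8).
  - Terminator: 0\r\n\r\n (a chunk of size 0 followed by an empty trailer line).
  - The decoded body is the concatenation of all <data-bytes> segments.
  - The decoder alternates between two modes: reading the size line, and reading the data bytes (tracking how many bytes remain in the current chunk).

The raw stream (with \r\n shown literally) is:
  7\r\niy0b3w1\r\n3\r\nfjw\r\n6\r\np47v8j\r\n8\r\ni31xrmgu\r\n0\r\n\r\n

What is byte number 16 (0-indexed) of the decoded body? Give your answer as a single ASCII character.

Chunk 1: stream[0..1]='7' size=0x7=7, data at stream[3..10]='iy0b3w1' -> body[0..7], body so far='iy0b3w1'
Chunk 2: stream[12..13]='3' size=0x3=3, data at stream[15..18]='fjw' -> body[7..10], body so far='iy0b3w1fjw'
Chunk 3: stream[20..21]='6' size=0x6=6, data at stream[23..29]='p47v8j' -> body[10..16], body so far='iy0b3w1fjwp47v8j'
Chunk 4: stream[31..32]='8' size=0x8=8, data at stream[34..42]='i31xrmgu' -> body[16..24], body so far='iy0b3w1fjwp47v8ji31xrmgu'
Chunk 5: stream[44..45]='0' size=0 (terminator). Final body='iy0b3w1fjwp47v8ji31xrmgu' (24 bytes)
Body byte 16 = 'i'

Answer: i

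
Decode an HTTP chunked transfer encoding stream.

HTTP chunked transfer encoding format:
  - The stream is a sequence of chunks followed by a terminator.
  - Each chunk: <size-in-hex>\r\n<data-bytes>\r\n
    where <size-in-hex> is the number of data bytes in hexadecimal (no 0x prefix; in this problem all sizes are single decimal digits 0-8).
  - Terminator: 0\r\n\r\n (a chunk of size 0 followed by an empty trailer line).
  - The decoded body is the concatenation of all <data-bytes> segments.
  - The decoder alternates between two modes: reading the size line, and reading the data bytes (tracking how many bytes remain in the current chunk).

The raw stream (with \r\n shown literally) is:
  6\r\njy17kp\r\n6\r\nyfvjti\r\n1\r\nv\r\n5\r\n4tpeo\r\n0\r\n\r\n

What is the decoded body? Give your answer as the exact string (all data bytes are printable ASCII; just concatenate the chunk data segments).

Chunk 1: stream[0..1]='6' size=0x6=6, data at stream[3..9]='jy17kp' -> body[0..6], body so far='jy17kp'
Chunk 2: stream[11..12]='6' size=0x6=6, data at stream[14..20]='yfvjti' -> body[6..12], body so far='jy17kpyfvjti'
Chunk 3: stream[22..23]='1' size=0x1=1, data at stream[25..26]='v' -> body[12..13], body so far='jy17kpyfvjtiv'
Chunk 4: stream[28..29]='5' size=0x5=5, data at stream[31..36]='4tpeo' -> body[13..18], body so far='jy17kpyfvjtiv4tpeo'
Chunk 5: stream[38..39]='0' size=0 (terminator). Final body='jy17kpyfvjtiv4tpeo' (18 bytes)

Answer: jy17kpyfvjtiv4tpeo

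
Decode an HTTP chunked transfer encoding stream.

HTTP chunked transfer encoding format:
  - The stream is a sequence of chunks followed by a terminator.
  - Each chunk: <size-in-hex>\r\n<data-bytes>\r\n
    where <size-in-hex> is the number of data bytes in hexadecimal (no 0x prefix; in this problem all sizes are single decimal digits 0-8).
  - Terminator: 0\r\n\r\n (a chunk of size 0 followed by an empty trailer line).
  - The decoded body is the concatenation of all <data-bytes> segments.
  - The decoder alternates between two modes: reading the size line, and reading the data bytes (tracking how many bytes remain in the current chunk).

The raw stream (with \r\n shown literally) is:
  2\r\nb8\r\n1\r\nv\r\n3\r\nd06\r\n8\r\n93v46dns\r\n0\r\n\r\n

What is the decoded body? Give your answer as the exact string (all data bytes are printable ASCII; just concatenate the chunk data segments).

Chunk 1: stream[0..1]='2' size=0x2=2, data at stream[3..5]='b8' -> body[0..2], body so far='b8'
Chunk 2: stream[7..8]='1' size=0x1=1, data at stream[10..11]='v' -> body[2..3], body so far='b8v'
Chunk 3: stream[13..14]='3' size=0x3=3, data at stream[16..19]='d06' -> body[3..6], body so far='b8vd06'
Chunk 4: stream[21..22]='8' size=0x8=8, data at stream[24..32]='93v46dns' -> body[6..14], body so far='b8vd0693v46dns'
Chunk 5: stream[34..35]='0' size=0 (terminator). Final body='b8vd0693v46dns' (14 bytes)

Answer: b8vd0693v46dns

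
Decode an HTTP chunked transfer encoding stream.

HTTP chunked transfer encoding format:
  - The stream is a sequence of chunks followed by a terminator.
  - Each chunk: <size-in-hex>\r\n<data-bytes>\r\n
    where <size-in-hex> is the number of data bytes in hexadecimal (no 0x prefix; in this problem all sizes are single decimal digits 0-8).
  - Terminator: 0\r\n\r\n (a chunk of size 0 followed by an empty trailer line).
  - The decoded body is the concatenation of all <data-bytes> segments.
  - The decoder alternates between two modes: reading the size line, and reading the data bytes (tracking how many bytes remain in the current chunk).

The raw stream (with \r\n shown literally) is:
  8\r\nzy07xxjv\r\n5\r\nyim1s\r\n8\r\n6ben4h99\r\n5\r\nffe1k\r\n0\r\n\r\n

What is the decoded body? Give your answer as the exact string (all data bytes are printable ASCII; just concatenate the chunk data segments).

Answer: zy07xxjvyim1s6ben4h99ffe1k

Derivation:
Chunk 1: stream[0..1]='8' size=0x8=8, data at stream[3..11]='zy07xxjv' -> body[0..8], body so far='zy07xxjv'
Chunk 2: stream[13..14]='5' size=0x5=5, data at stream[16..21]='yim1s' -> body[8..13], body so far='zy07xxjvyim1s'
Chunk 3: stream[23..24]='8' size=0x8=8, data at stream[26..34]='6ben4h99' -> body[13..21], body so far='zy07xxjvyim1s6ben4h99'
Chunk 4: stream[36..37]='5' size=0x5=5, data at stream[39..44]='ffe1k' -> body[21..26], body so far='zy07xxjvyim1s6ben4h99ffe1k'
Chunk 5: stream[46..47]='0' size=0 (terminator). Final body='zy07xxjvyim1s6ben4h99ffe1k' (26 bytes)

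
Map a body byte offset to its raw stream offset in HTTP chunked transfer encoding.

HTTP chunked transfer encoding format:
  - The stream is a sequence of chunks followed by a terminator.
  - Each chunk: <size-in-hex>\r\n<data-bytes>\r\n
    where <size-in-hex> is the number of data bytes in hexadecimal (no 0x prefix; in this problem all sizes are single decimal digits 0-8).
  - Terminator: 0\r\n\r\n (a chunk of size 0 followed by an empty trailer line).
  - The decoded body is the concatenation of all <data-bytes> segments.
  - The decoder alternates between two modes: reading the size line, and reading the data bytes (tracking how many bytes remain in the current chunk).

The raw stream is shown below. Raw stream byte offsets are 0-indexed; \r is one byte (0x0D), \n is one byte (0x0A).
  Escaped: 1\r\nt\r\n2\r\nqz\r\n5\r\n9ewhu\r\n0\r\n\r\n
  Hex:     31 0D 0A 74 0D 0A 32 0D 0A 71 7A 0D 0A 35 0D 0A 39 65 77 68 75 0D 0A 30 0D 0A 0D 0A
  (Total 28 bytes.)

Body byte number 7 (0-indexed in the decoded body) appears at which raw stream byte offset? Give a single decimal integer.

Answer: 20

Derivation:
Chunk 1: stream[0..1]='1' size=0x1=1, data at stream[3..4]='t' -> body[0..1], body so far='t'
Chunk 2: stream[6..7]='2' size=0x2=2, data at stream[9..11]='qz' -> body[1..3], body so far='tqz'
Chunk 3: stream[13..14]='5' size=0x5=5, data at stream[16..21]='9ewhu' -> body[3..8], body so far='tqz9ewhu'
Chunk 4: stream[23..24]='0' size=0 (terminator). Final body='tqz9ewhu' (8 bytes)
Body byte 7 at stream offset 20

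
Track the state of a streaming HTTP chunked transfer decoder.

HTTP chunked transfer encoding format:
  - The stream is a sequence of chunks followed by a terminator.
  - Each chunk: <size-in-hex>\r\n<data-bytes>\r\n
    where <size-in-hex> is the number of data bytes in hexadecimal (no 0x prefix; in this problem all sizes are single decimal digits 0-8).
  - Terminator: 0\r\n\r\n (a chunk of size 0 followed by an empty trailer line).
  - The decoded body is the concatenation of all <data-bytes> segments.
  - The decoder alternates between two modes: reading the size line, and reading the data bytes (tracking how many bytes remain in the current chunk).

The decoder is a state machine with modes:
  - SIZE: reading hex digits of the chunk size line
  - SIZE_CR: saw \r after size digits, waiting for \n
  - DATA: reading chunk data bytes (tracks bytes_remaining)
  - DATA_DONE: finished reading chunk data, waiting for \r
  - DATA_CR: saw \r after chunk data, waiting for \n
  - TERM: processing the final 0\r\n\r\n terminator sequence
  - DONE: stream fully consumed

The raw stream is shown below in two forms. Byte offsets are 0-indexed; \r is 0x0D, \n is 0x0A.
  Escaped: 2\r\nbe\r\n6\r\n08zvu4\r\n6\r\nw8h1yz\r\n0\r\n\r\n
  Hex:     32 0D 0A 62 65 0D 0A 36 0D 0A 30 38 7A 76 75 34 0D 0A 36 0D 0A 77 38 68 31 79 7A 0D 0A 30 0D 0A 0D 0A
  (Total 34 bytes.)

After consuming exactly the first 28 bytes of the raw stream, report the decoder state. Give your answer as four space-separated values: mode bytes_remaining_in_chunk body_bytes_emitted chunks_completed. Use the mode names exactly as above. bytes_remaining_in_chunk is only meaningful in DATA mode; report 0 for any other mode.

Byte 0 = '2': mode=SIZE remaining=0 emitted=0 chunks_done=0
Byte 1 = 0x0D: mode=SIZE_CR remaining=0 emitted=0 chunks_done=0
Byte 2 = 0x0A: mode=DATA remaining=2 emitted=0 chunks_done=0
Byte 3 = 'b': mode=DATA remaining=1 emitted=1 chunks_done=0
Byte 4 = 'e': mode=DATA_DONE remaining=0 emitted=2 chunks_done=0
Byte 5 = 0x0D: mode=DATA_CR remaining=0 emitted=2 chunks_done=0
Byte 6 = 0x0A: mode=SIZE remaining=0 emitted=2 chunks_done=1
Byte 7 = '6': mode=SIZE remaining=0 emitted=2 chunks_done=1
Byte 8 = 0x0D: mode=SIZE_CR remaining=0 emitted=2 chunks_done=1
Byte 9 = 0x0A: mode=DATA remaining=6 emitted=2 chunks_done=1
Byte 10 = '0': mode=DATA remaining=5 emitted=3 chunks_done=1
Byte 11 = '8': mode=DATA remaining=4 emitted=4 chunks_done=1
Byte 12 = 'z': mode=DATA remaining=3 emitted=5 chunks_done=1
Byte 13 = 'v': mode=DATA remaining=2 emitted=6 chunks_done=1
Byte 14 = 'u': mode=DATA remaining=1 emitted=7 chunks_done=1
Byte 15 = '4': mode=DATA_DONE remaining=0 emitted=8 chunks_done=1
Byte 16 = 0x0D: mode=DATA_CR remaining=0 emitted=8 chunks_done=1
Byte 17 = 0x0A: mode=SIZE remaining=0 emitted=8 chunks_done=2
Byte 18 = '6': mode=SIZE remaining=0 emitted=8 chunks_done=2
Byte 19 = 0x0D: mode=SIZE_CR remaining=0 emitted=8 chunks_done=2
Byte 20 = 0x0A: mode=DATA remaining=6 emitted=8 chunks_done=2
Byte 21 = 'w': mode=DATA remaining=5 emitted=9 chunks_done=2
Byte 22 = '8': mode=DATA remaining=4 emitted=10 chunks_done=2
Byte 23 = 'h': mode=DATA remaining=3 emitted=11 chunks_done=2
Byte 24 = '1': mode=DATA remaining=2 emitted=12 chunks_done=2
Byte 25 = 'y': mode=DATA remaining=1 emitted=13 chunks_done=2
Byte 26 = 'z': mode=DATA_DONE remaining=0 emitted=14 chunks_done=2
Byte 27 = 0x0D: mode=DATA_CR remaining=0 emitted=14 chunks_done=2

Answer: DATA_CR 0 14 2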